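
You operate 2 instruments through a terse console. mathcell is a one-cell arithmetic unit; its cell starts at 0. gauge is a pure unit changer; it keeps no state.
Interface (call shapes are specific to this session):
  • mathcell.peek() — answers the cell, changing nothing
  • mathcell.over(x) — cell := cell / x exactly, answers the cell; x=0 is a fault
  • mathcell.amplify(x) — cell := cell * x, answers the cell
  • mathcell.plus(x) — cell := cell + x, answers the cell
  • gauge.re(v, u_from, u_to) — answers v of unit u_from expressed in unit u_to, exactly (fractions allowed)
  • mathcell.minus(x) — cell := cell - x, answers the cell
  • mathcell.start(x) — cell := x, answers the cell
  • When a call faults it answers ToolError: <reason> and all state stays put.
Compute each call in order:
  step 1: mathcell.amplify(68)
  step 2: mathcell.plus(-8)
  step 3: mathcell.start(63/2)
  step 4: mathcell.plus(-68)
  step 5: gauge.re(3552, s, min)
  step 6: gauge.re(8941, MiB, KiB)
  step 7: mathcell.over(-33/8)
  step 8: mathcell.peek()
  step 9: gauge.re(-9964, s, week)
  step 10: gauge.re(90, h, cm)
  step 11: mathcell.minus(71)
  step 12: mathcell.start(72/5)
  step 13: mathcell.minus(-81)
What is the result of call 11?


Answer: -2051/33

Derivation:
Act: mathcell.amplify[68]
Obs: 0
Act: mathcell.plus[-8]
Obs: -8
Act: mathcell.start[63/2]
Obs: 63/2
Act: mathcell.plus[-68]
Obs: -73/2
Act: gauge.re[3552; s; min]
Obs: 296/5
Act: gauge.re[8941; MiB; KiB]
Obs: 9155584
Act: mathcell.over[-33/8]
Obs: 292/33
Act: mathcell.peek[]
Obs: 292/33
Act: gauge.re[-9964; s; week]
Obs: -2491/151200
Act: gauge.re[90; h; cm]
Obs: ToolError: incompatible units
Act: mathcell.minus[71]
Obs: -2051/33
Act: mathcell.start[72/5]
Obs: 72/5
Act: mathcell.minus[-81]
Obs: 477/5


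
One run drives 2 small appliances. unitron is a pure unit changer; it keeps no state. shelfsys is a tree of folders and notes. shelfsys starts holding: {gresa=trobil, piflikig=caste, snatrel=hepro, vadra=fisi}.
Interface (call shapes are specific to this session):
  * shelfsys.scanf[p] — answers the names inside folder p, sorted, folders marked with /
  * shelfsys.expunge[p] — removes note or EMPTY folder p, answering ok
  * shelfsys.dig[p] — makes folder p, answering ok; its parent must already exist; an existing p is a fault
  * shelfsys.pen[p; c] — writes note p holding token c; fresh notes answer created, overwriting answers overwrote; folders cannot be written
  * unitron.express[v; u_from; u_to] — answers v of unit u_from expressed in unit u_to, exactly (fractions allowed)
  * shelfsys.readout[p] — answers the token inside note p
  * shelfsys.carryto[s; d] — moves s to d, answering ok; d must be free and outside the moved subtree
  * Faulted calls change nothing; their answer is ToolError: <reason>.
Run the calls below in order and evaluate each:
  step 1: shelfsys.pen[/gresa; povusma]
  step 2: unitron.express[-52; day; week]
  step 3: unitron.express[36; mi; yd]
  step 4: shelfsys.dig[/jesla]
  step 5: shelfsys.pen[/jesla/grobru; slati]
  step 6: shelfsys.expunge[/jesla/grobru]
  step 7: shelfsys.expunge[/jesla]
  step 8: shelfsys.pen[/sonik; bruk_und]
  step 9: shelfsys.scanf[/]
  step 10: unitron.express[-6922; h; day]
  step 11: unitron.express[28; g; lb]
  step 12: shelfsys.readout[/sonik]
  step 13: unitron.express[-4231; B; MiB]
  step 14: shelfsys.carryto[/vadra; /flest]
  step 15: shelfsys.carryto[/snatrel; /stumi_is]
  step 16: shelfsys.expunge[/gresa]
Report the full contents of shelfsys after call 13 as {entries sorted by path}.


Answer: {gresa=povusma, piflikig=caste, snatrel=hepro, sonik=bruk_und, vadra=fisi}

Derivation:
% shelfsys.pen p='/gresa' c='povusma'
  overwrote
% unitron.express v='-52' u_from='day' u_to='week'
  -52/7
% unitron.express v='36' u_from='mi' u_to='yd'
  63360
% shelfsys.dig p='/jesla'
  ok
% shelfsys.pen p='/jesla/grobru' c='slati'
  created
% shelfsys.expunge p='/jesla/grobru'
  ok
% shelfsys.expunge p='/jesla'
  ok
% shelfsys.pen p='/sonik' c='bruk_und'
  created
% shelfsys.scanf p='/'
  [gresa, piflikig, snatrel, sonik, vadra]
% unitron.express v='-6922' u_from='h' u_to='day'
  -3461/12
% unitron.express v='28' u_from='g' u_to='lb'
  400000/6479891
% shelfsys.readout p='/sonik'
  bruk_und
% unitron.express v='-4231' u_from='B' u_to='MiB'
  -4231/1048576
% shelfsys.carryto s='/vadra' d='/flest'
  ok
% shelfsys.carryto s='/snatrel' d='/stumi_is'
  ok
% shelfsys.expunge p='/gresa'
  ok


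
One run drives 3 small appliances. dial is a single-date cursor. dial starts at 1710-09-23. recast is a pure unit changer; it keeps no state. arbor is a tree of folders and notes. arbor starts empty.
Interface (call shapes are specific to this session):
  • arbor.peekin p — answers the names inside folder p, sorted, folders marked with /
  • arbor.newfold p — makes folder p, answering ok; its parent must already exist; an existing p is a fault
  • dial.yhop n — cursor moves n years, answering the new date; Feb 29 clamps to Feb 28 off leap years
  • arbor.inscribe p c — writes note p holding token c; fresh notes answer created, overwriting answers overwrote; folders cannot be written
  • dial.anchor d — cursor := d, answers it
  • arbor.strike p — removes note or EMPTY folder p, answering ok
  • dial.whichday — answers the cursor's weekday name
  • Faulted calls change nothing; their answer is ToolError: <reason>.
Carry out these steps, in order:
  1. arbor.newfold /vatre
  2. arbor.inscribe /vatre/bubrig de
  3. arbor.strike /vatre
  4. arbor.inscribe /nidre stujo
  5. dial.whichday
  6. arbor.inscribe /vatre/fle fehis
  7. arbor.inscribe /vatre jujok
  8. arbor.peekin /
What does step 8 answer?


Calling arbor.newfold using p→/vatre, and get ok.
Now I run arbor.inscribe using p→/vatre/bubrig, c→de, and observe created.
Then arbor.strike using p→/vatre, and see ToolError: not empty.
Invoking arbor.inscribe using p→/nidre, c→stujo, and get created.
I call dial.whichday(), and observe Tuesday.
I invoke arbor.inscribe using p→/vatre/fle, c→fehis, — result: created.
I invoke arbor.inscribe using p→/vatre, c→jujok, giving ToolError: is a directory.
Now I run arbor.peekin using p→/, and see [nidre, vatre/].

Answer: [nidre, vatre/]


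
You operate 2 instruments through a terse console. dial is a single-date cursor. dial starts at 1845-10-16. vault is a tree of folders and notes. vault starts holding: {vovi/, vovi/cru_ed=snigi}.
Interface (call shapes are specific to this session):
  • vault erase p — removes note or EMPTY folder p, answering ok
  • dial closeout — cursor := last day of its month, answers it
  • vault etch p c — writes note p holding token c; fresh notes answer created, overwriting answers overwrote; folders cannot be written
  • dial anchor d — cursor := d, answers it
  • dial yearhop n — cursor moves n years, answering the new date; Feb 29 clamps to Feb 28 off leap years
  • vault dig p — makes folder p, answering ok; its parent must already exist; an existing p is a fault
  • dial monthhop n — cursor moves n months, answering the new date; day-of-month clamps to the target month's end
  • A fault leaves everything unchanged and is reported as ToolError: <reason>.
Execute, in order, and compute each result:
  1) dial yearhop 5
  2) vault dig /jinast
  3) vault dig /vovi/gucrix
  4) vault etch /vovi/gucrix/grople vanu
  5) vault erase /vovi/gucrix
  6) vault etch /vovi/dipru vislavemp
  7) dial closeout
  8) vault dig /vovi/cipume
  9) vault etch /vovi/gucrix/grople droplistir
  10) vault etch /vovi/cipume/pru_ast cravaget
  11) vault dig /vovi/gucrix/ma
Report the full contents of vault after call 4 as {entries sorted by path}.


Answer: {jinast/, vovi/, vovi/cru_ed=snigi, vovi/gucrix/, vovi/gucrix/grople=vanu}

Derivation:
[in] dial yearhop n→5
:: 1850-10-16
[in] vault dig p→/jinast
:: ok
[in] vault dig p→/vovi/gucrix
:: ok
[in] vault etch p→/vovi/gucrix/grople c→vanu
:: created
[in] vault erase p→/vovi/gucrix
:: ToolError: not empty
[in] vault etch p→/vovi/dipru c→vislavemp
:: created
[in] dial closeout
:: 1850-10-31
[in] vault dig p→/vovi/cipume
:: ok
[in] vault etch p→/vovi/gucrix/grople c→droplistir
:: overwrote
[in] vault etch p→/vovi/cipume/pru_ast c→cravaget
:: created
[in] vault dig p→/vovi/gucrix/ma
:: ok


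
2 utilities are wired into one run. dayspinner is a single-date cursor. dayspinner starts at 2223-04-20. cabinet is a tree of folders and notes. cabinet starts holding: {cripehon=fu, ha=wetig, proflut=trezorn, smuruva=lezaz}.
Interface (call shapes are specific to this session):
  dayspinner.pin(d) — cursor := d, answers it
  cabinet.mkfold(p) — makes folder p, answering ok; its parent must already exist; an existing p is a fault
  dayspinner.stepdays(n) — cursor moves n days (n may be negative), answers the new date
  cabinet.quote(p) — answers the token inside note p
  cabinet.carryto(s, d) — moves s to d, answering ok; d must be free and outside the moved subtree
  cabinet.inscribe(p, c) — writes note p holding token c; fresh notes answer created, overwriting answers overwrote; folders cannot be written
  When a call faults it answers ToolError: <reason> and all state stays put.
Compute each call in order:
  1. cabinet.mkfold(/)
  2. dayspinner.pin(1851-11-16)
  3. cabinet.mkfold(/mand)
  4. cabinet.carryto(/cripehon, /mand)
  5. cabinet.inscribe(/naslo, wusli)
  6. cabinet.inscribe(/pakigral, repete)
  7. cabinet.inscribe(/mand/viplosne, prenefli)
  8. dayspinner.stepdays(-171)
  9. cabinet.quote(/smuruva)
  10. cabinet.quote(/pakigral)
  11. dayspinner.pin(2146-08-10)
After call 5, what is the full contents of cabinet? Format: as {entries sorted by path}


Answer: {cripehon=fu, ha=wetig, mand/, naslo=wusli, proflut=trezorn, smuruva=lezaz}

Derivation:
==> mkfold(p='/')
<== ToolError: exists
==> pin(d='1851-11-16')
<== 1851-11-16
==> mkfold(p='/mand')
<== ok
==> carryto(s='/cripehon', d='/mand')
<== ToolError: exists
==> inscribe(p='/naslo', c='wusli')
<== created
==> inscribe(p='/pakigral', c='repete')
<== created
==> inscribe(p='/mand/viplosne', c='prenefli')
<== created
==> stepdays(n='-171')
<== 1851-05-29
==> quote(p='/smuruva')
<== lezaz
==> quote(p='/pakigral')
<== repete
==> pin(d='2146-08-10')
<== 2146-08-10


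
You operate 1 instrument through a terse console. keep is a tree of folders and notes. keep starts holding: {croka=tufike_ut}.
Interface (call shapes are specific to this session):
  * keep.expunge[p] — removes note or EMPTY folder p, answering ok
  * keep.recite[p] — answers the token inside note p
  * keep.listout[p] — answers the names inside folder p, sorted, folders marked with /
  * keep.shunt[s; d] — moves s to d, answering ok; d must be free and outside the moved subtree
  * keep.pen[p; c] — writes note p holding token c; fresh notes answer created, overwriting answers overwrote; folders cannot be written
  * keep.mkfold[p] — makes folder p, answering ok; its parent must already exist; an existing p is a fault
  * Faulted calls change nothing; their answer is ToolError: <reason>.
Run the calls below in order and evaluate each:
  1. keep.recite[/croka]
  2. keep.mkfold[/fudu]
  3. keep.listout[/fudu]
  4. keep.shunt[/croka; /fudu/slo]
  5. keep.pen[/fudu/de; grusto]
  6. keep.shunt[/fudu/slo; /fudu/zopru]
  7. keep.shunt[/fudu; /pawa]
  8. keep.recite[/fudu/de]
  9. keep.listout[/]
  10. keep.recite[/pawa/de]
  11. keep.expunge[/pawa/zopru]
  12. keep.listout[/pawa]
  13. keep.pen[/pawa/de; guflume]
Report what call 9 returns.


Answer: [pawa/]

Derivation:
>> keep.recite(p: /croka)
<< tufike_ut
>> keep.mkfold(p: /fudu)
<< ok
>> keep.listout(p: /fudu)
<< []
>> keep.shunt(s: /croka, d: /fudu/slo)
<< ok
>> keep.pen(p: /fudu/de, c: grusto)
<< created
>> keep.shunt(s: /fudu/slo, d: /fudu/zopru)
<< ok
>> keep.shunt(s: /fudu, d: /pawa)
<< ok
>> keep.recite(p: /fudu/de)
<< ToolError: not found
>> keep.listout(p: /)
<< [pawa/]
>> keep.recite(p: /pawa/de)
<< grusto
>> keep.expunge(p: /pawa/zopru)
<< ok
>> keep.listout(p: /pawa)
<< [de]
>> keep.pen(p: /pawa/de, c: guflume)
<< overwrote


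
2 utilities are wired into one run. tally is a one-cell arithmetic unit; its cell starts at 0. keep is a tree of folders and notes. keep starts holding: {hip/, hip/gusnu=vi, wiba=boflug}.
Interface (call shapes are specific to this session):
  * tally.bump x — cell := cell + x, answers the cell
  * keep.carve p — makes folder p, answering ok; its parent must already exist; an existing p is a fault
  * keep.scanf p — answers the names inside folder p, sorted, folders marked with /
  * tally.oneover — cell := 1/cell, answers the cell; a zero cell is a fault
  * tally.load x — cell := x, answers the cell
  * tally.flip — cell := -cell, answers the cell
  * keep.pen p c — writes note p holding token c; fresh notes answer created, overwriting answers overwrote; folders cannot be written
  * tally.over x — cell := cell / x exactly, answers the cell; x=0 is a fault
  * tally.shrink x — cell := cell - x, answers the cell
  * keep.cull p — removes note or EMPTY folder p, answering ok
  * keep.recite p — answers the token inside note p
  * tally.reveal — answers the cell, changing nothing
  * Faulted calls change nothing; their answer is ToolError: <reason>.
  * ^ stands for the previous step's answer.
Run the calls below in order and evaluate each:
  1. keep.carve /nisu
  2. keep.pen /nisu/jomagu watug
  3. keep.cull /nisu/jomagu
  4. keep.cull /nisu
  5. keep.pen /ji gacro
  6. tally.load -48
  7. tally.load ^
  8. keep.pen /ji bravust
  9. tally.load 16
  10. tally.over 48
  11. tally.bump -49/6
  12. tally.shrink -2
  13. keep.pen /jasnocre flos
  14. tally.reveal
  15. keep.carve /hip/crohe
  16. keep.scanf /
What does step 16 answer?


Act: keep.carve[p=/nisu]
Obs: ok
Act: keep.pen[p=/nisu/jomagu; c=watug]
Obs: created
Act: keep.cull[p=/nisu/jomagu]
Obs: ok
Act: keep.cull[p=/nisu]
Obs: ok
Act: keep.pen[p=/ji; c=gacro]
Obs: created
Act: tally.load[x=-48]
Obs: -48
Act: tally.load[x=^]
Obs: -48
Act: keep.pen[p=/ji; c=bravust]
Obs: overwrote
Act: tally.load[x=16]
Obs: 16
Act: tally.over[x=48]
Obs: 1/3
Act: tally.bump[x=-49/6]
Obs: -47/6
Act: tally.shrink[x=-2]
Obs: -35/6
Act: keep.pen[p=/jasnocre; c=flos]
Obs: created
Act: tally.reveal[]
Obs: -35/6
Act: keep.carve[p=/hip/crohe]
Obs: ok
Act: keep.scanf[p=/]
Obs: [hip/, jasnocre, ji, wiba]

Answer: [hip/, jasnocre, ji, wiba]


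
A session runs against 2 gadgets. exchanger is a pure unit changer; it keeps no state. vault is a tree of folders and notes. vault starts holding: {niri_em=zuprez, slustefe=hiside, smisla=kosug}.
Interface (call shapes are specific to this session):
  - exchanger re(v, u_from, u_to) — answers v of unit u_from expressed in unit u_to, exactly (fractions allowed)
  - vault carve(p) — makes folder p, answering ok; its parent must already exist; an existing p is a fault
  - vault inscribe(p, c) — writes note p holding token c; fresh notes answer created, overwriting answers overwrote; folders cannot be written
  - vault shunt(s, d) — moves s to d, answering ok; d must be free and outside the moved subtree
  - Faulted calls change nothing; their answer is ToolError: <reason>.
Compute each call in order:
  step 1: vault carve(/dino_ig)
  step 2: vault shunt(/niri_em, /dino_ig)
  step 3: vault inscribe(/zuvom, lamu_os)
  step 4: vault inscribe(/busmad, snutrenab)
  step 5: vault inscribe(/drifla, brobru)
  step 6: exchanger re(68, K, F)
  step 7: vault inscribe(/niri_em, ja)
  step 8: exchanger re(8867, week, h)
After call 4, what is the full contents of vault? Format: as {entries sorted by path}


CALL vault carve[p→/dino_ig]
RET  ok
CALL vault shunt[s→/niri_em; d→/dino_ig]
RET  ToolError: exists
CALL vault inscribe[p→/zuvom; c→lamu_os]
RET  created
CALL vault inscribe[p→/busmad; c→snutrenab]
RET  created
CALL vault inscribe[p→/drifla; c→brobru]
RET  created
CALL exchanger re[v→68; u_from→K; u_to→F]
RET  -33727/100
CALL vault inscribe[p→/niri_em; c→ja]
RET  overwrote
CALL exchanger re[v→8867; u_from→week; u_to→h]
RET  1489656

Answer: {busmad=snutrenab, dino_ig/, niri_em=zuprez, slustefe=hiside, smisla=kosug, zuvom=lamu_os}


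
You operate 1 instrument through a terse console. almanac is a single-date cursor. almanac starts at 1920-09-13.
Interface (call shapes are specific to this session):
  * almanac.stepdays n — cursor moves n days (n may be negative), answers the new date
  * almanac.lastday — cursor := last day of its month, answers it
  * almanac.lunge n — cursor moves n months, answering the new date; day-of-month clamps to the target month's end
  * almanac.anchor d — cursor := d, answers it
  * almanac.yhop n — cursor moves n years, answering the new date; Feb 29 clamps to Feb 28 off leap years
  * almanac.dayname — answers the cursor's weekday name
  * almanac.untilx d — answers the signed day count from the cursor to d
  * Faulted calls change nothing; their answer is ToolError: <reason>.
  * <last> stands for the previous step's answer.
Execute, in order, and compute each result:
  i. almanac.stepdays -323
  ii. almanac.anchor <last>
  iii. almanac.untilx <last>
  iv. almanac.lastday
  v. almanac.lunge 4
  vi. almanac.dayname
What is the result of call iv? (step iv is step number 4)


CALL almanac.stepdays[n→-323]
RET  1919-10-26
CALL almanac.anchor[d→<last>]
RET  1919-10-26
CALL almanac.untilx[d→<last>]
RET  0
CALL almanac.lastday[]
RET  1919-10-31
CALL almanac.lunge[n→4]
RET  1920-02-29
CALL almanac.dayname[]
RET  Sunday

Answer: 1919-10-31


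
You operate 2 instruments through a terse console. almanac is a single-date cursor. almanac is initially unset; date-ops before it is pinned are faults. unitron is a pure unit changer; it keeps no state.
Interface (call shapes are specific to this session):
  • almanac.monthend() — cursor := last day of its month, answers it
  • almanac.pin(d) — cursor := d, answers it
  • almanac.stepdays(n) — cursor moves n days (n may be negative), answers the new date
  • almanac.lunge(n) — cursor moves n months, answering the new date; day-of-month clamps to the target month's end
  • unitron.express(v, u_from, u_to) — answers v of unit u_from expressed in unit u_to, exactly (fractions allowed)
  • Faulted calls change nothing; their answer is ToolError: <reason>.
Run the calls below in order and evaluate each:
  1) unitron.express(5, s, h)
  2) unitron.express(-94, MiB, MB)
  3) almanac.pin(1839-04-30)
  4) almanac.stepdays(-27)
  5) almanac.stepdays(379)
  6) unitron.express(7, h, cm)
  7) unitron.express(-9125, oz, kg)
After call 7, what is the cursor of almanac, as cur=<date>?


Answer: cur=1840-04-16

Derivation:
I use express(v: 5, u_from: s, u_to: h), → 1/720.
I call express(v: -94, u_from: MiB, u_to: MB), yielding -1540096/15625.
I invoke pin(d: 1839-04-30), yielding 1839-04-30.
Invoking stepdays(n: -27), which returns 1839-04-03.
Next I call stepdays(n: 379), — result: 1840-04-16.
I try express(v: 7, u_from: h, u_to: cm), which returns ToolError: incompatible units.
I run express(v: -9125, u_from: oz, u_to: kg), which returns -3311224301/12800000.


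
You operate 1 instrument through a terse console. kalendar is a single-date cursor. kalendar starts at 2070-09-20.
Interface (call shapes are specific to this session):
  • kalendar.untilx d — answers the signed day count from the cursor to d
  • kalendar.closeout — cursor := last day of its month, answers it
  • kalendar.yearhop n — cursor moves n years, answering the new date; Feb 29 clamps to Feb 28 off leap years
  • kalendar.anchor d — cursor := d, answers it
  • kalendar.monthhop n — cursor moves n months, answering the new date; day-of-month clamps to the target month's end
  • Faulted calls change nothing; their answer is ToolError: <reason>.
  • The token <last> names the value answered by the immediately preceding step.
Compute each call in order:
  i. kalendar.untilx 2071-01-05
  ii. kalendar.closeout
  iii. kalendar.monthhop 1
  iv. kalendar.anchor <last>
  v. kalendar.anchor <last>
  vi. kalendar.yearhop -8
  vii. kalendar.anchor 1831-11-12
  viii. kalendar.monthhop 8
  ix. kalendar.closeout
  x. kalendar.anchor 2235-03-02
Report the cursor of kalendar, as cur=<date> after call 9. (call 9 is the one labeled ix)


[in] kalendar.untilx d='2071-01-05'
:: 107
[in] kalendar.closeout
:: 2070-09-30
[in] kalendar.monthhop n='1'
:: 2070-10-30
[in] kalendar.anchor d='<last>'
:: 2070-10-30
[in] kalendar.anchor d='<last>'
:: 2070-10-30
[in] kalendar.yearhop n='-8'
:: 2062-10-30
[in] kalendar.anchor d='1831-11-12'
:: 1831-11-12
[in] kalendar.monthhop n='8'
:: 1832-07-12
[in] kalendar.closeout
:: 1832-07-31
[in] kalendar.anchor d='2235-03-02'
:: 2235-03-02

Answer: cur=1832-07-31


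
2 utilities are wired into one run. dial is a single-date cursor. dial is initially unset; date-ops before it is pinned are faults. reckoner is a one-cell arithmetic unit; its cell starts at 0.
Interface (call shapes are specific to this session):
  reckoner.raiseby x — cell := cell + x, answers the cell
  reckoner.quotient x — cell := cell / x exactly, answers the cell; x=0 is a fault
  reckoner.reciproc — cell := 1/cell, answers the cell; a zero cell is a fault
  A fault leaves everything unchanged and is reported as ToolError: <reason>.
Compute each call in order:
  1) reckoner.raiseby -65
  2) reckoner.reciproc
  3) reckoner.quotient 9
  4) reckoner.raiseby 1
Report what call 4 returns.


Answer: 584/585

Derivation:
> reckoner.raiseby x→-65
  -65
> reckoner.reciproc
  -1/65
> reckoner.quotient x→9
  -1/585
> reckoner.raiseby x→1
  584/585


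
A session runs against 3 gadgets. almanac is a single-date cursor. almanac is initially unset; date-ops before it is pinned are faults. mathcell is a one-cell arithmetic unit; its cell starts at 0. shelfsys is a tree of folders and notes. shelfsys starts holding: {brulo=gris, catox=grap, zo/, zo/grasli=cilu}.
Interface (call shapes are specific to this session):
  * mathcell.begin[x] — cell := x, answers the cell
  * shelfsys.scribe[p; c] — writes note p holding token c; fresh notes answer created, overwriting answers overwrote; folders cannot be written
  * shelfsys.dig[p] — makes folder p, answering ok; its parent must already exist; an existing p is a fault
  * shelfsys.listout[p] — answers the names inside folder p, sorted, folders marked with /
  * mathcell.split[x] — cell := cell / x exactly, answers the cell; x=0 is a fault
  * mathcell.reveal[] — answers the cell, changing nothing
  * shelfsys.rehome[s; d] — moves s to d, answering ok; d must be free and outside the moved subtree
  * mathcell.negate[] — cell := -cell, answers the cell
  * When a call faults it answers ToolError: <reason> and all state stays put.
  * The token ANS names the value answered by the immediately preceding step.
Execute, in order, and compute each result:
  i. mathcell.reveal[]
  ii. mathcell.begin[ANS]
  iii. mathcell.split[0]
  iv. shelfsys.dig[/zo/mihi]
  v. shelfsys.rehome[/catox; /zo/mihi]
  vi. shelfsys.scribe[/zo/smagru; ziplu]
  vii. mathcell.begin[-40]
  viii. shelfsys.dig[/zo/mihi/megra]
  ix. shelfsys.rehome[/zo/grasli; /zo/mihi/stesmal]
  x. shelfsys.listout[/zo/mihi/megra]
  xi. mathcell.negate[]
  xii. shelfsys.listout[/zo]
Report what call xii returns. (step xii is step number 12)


Answer: [mihi/, smagru]

Derivation:
I call mathcell.reveal, → 0.
Calling mathcell.begin with x→ANS, which returns 0.
I invoke mathcell.split with x→0, and see ToolError: division by zero.
Then shelfsys.dig with p→/zo/mihi, and observe ok.
Then shelfsys.rehome with s→/catox, d→/zo/mihi, which returns ToolError: exists.
Next I call shelfsys.scribe with p→/zo/smagru, c→ziplu: created.
I invoke mathcell.begin with x→-40, giving -40.
Next I call shelfsys.dig with p→/zo/mihi/megra, and see ok.
I call shelfsys.rehome with s→/zo/grasli, d→/zo/mihi/stesmal, → ok.
I run shelfsys.listout with p→/zo/mihi/megra, giving [].
Calling mathcell.negate(), and get 40.
Next I call shelfsys.listout with p→/zo, which returns [mihi/, smagru].


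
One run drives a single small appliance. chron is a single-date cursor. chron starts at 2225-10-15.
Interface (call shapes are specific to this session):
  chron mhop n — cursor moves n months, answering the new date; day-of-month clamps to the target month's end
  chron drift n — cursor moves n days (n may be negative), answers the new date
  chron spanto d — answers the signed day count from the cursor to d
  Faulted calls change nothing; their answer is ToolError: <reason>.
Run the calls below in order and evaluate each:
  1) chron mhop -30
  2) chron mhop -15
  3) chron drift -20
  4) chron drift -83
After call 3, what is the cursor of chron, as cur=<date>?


Answer: cur=2221-12-26

Derivation:
CALL chron mhop[-30]
RET  2223-04-15
CALL chron mhop[-15]
RET  2222-01-15
CALL chron drift[-20]
RET  2221-12-26
CALL chron drift[-83]
RET  2221-10-04


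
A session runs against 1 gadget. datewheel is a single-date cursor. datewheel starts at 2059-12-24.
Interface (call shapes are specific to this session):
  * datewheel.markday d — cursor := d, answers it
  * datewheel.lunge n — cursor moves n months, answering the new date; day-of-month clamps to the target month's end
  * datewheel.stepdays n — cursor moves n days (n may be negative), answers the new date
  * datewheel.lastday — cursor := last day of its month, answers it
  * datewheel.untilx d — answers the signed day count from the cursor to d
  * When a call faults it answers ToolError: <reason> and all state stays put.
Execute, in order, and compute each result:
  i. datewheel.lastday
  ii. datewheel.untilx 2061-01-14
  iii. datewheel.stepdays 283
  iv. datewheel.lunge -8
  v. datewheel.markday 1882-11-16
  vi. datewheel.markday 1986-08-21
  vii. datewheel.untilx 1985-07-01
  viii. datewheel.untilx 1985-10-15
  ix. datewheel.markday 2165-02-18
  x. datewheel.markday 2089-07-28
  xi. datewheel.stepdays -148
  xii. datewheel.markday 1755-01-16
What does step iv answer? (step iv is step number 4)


;; lastday() : 2059-12-31
;; untilx(d: 2061-01-14) : 380
;; stepdays(n: 283) : 2060-10-09
;; lunge(n: -8) : 2060-02-09
;; markday(d: 1882-11-16) : 1882-11-16
;; markday(d: 1986-08-21) : 1986-08-21
;; untilx(d: 1985-07-01) : -416
;; untilx(d: 1985-10-15) : -310
;; markday(d: 2165-02-18) : 2165-02-18
;; markday(d: 2089-07-28) : 2089-07-28
;; stepdays(n: -148) : 2089-03-02
;; markday(d: 1755-01-16) : 1755-01-16

Answer: 2060-02-09


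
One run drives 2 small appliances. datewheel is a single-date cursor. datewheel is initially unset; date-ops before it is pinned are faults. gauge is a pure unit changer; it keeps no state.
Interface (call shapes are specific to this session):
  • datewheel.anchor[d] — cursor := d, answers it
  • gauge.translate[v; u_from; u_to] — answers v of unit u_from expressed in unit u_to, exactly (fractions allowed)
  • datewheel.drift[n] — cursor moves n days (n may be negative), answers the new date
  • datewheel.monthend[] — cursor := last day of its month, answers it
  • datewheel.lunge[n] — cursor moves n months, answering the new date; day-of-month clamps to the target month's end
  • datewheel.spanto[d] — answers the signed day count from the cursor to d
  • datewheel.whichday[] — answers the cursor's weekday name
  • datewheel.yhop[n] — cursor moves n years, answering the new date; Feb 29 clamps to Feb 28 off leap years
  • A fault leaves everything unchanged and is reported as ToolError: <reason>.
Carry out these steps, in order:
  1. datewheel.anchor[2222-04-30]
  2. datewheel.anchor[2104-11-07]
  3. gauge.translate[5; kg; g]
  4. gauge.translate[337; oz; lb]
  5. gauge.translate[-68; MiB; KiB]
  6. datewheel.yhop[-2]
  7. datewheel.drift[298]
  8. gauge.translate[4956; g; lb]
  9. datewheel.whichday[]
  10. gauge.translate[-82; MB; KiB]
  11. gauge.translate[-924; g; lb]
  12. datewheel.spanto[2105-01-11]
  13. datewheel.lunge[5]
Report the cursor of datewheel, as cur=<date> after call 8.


Answer: cur=2103-09-01

Derivation:
# 1. anchor(d='2222-04-30') == 2222-04-30
# 2. anchor(d='2104-11-07') == 2104-11-07
# 3. translate(v='5', u_from='kg', u_to='g') == 5000
# 4. translate(v='337', u_from='oz', u_to='lb') == 337/16
# 5. translate(v='-68', u_from='MiB', u_to='KiB') == -69632
# 6. yhop(n='-2') == 2102-11-07
# 7. drift(n='298') == 2103-09-01
# 8. translate(v='4956', u_from='g', u_to='lb') == 70800000/6479891
# 9. whichday() == Saturday
# 10. translate(v='-82', u_from='MB', u_to='KiB') == -640625/8
# 11. translate(v='-924', u_from='g', u_to='lb') == -1200000/589081
# 12. spanto(d='2105-01-11') == 498
# 13. lunge(n='5') == 2104-02-01


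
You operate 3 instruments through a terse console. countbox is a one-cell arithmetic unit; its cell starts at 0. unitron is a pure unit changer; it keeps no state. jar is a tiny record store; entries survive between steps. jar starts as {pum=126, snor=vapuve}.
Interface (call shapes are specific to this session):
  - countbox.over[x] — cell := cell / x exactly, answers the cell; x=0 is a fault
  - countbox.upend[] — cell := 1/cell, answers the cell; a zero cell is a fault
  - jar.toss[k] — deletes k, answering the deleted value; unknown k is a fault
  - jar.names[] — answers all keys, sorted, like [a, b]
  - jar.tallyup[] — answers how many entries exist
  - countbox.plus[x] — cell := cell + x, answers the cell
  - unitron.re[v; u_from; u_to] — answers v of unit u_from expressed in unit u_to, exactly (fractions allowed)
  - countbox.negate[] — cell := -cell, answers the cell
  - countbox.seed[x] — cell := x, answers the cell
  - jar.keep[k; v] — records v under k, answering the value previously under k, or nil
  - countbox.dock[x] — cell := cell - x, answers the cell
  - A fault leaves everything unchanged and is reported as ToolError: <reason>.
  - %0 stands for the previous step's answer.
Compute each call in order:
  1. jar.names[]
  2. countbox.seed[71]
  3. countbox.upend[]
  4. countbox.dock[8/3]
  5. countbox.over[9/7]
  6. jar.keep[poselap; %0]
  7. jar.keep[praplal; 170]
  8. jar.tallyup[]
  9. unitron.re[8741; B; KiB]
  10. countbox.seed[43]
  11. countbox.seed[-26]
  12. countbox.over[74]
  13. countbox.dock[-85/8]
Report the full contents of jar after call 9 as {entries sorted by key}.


Answer: {poselap=-3955/1917, praplal=170, pum=126, snor=vapuve}

Derivation:
# 1. jar.names() == [pum, snor]
# 2. countbox.seed(x→71) == 71
# 3. countbox.upend() == 1/71
# 4. countbox.dock(x→8/3) == -565/213
# 5. countbox.over(x→9/7) == -3955/1917
# 6. jar.keep(k→poselap, v→%0) == nil
# 7. jar.keep(k→praplal, v→170) == nil
# 8. jar.tallyup() == 4
# 9. unitron.re(v→8741, u_from→B, u_to→KiB) == 8741/1024
# 10. countbox.seed(x→43) == 43
# 11. countbox.seed(x→-26) == -26
# 12. countbox.over(x→74) == -13/37
# 13. countbox.dock(x→-85/8) == 3041/296


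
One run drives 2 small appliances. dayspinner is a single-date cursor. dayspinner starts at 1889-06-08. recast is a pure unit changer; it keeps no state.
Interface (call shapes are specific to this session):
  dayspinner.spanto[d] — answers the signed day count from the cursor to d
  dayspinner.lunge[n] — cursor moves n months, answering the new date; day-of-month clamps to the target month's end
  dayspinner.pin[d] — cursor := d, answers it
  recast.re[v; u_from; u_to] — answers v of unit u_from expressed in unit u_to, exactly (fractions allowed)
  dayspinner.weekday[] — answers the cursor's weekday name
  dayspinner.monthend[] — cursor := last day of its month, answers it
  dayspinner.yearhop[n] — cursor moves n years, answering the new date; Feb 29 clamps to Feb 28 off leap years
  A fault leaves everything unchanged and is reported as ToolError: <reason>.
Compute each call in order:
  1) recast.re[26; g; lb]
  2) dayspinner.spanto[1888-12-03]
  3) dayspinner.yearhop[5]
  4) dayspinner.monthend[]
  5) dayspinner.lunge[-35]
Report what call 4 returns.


Answer: 1894-06-30

Derivation:
-> recast.re(v=26, u_from=g, u_to=lb)
<- 2600000/45359237
-> dayspinner.spanto(d=1888-12-03)
<- -187
-> dayspinner.yearhop(n=5)
<- 1894-06-08
-> dayspinner.monthend()
<- 1894-06-30
-> dayspinner.lunge(n=-35)
<- 1891-07-30


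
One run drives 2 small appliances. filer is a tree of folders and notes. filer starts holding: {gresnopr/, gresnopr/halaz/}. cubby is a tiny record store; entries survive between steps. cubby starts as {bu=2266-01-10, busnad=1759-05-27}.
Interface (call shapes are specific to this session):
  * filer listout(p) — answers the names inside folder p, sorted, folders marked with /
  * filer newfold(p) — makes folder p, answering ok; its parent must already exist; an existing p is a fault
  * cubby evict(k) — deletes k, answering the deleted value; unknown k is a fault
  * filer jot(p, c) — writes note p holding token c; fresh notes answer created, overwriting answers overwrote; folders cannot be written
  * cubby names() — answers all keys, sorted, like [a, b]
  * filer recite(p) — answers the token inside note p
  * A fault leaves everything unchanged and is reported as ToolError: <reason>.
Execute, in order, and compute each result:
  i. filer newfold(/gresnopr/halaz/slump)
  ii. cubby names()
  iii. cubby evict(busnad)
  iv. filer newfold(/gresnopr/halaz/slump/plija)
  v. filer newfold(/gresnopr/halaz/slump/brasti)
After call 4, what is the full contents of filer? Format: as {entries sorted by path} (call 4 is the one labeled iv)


Answer: {gresnopr/, gresnopr/halaz/, gresnopr/halaz/slump/, gresnopr/halaz/slump/plija/}

Derivation:
→ filer newfold(/gresnopr/halaz/slump)
← ok
→ cubby names()
← [bu, busnad]
→ cubby evict(busnad)
← 1759-05-27
→ filer newfold(/gresnopr/halaz/slump/plija)
← ok
→ filer newfold(/gresnopr/halaz/slump/brasti)
← ok


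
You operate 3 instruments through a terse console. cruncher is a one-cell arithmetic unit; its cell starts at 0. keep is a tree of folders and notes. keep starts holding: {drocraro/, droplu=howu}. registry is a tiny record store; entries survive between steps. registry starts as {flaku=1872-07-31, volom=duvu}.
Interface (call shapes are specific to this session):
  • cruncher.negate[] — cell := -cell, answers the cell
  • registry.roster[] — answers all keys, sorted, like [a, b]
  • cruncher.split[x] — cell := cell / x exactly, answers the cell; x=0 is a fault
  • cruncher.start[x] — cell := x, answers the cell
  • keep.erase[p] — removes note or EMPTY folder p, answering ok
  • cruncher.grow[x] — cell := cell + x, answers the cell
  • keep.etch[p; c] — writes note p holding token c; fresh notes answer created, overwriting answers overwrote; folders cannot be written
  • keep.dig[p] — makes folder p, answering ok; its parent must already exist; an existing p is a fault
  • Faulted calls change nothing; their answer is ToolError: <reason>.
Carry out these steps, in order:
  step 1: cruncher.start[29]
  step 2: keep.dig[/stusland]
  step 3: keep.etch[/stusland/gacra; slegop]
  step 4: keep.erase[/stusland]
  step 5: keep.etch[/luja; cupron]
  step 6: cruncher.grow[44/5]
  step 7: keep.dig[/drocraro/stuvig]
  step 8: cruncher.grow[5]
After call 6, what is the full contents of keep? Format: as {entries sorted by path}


Answer: {drocraro/, droplu=howu, luja=cupron, stusland/, stusland/gacra=slegop}

Derivation:
[in] cruncher.start x→29
:: 29
[in] keep.dig p→/stusland
:: ok
[in] keep.etch p→/stusland/gacra c→slegop
:: created
[in] keep.erase p→/stusland
:: ToolError: not empty
[in] keep.etch p→/luja c→cupron
:: created
[in] cruncher.grow x→44/5
:: 189/5
[in] keep.dig p→/drocraro/stuvig
:: ok
[in] cruncher.grow x→5
:: 214/5


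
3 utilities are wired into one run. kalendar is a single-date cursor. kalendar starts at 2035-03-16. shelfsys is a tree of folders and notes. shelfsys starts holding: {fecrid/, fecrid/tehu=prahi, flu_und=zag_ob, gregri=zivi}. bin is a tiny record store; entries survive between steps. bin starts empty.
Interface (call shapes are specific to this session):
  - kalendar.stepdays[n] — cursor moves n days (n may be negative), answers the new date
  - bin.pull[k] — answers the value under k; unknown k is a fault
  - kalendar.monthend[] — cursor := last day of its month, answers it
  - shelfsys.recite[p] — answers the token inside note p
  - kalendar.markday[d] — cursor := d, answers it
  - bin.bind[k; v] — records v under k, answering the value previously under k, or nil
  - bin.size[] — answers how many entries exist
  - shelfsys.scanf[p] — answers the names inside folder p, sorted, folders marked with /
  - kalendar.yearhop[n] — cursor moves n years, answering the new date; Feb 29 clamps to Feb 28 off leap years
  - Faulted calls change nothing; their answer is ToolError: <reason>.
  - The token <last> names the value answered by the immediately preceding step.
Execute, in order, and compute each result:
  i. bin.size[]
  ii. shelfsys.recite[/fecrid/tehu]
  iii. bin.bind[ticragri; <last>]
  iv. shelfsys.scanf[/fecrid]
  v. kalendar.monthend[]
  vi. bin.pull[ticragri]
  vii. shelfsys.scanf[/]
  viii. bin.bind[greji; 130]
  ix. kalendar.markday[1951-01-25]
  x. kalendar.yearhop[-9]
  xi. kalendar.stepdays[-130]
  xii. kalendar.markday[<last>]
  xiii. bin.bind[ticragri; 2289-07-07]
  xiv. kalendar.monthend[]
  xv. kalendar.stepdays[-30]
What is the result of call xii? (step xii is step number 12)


Answer: 1941-09-17

Derivation:
-> size()
<- 0
-> recite(p=/fecrid/tehu)
<- prahi
-> bind(k=ticragri, v=<last>)
<- nil
-> scanf(p=/fecrid)
<- [tehu]
-> monthend()
<- 2035-03-31
-> pull(k=ticragri)
<- prahi
-> scanf(p=/)
<- [fecrid/, flu_und, gregri]
-> bind(k=greji, v=130)
<- nil
-> markday(d=1951-01-25)
<- 1951-01-25
-> yearhop(n=-9)
<- 1942-01-25
-> stepdays(n=-130)
<- 1941-09-17
-> markday(d=<last>)
<- 1941-09-17
-> bind(k=ticragri, v=2289-07-07)
<- prahi
-> monthend()
<- 1941-09-30
-> stepdays(n=-30)
<- 1941-08-31


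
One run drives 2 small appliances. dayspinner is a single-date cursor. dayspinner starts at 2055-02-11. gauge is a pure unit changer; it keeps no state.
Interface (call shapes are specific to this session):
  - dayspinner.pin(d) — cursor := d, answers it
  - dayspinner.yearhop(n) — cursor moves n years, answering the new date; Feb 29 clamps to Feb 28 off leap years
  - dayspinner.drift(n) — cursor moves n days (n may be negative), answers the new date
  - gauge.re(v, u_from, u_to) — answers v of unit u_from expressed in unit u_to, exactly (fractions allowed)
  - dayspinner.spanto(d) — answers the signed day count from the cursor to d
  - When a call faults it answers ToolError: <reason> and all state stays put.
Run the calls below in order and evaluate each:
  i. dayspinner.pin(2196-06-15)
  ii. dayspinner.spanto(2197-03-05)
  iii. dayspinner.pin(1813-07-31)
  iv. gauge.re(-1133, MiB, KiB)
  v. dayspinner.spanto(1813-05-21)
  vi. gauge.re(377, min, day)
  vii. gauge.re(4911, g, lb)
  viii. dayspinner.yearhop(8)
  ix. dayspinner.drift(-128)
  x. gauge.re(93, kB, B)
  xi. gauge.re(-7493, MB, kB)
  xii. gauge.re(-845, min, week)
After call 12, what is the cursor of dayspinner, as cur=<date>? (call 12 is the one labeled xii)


I call pin passing d='2196-06-15', which returns 2196-06-15.
Invoking spanto passing d='2197-03-05': 263.
I run pin passing d='1813-07-31', which returns 1813-07-31.
I try re passing v='-1133', u_from='MiB', u_to='KiB', which returns -1160192.
Then spanto passing d='1813-05-21', — result: -71.
Invoking re passing v='377', u_from='min', u_to='day', giving 377/1440.
Now I run re passing v='4911', u_from='g', u_to='lb', which returns 491100000/45359237.
Now I run yearhop passing n='8', and see 1821-07-31.
I run drift passing n='-128', and observe 1821-03-25.
Next I call re passing v='93', u_from='kB', u_to='B', and see 93000.
I run re passing v='-7493', u_from='MB', u_to='kB': -7493000.
Invoking re passing v='-845', u_from='min', u_to='week', and see -169/2016.

Answer: cur=1821-03-25


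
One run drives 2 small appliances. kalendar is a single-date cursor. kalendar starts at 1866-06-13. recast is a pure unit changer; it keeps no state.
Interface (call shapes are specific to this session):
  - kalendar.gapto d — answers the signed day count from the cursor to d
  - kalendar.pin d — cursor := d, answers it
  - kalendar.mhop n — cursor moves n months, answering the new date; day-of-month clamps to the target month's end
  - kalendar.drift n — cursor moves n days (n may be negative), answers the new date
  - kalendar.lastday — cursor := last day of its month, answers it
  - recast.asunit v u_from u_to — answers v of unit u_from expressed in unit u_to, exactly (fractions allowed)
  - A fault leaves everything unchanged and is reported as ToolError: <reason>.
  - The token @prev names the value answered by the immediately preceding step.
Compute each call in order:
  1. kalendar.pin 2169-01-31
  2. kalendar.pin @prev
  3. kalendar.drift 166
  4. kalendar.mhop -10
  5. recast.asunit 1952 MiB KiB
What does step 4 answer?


Do: kalendar.pin[2169-01-31]
See: 2169-01-31
Do: kalendar.pin[@prev]
See: 2169-01-31
Do: kalendar.drift[166]
See: 2169-07-16
Do: kalendar.mhop[-10]
See: 2168-09-16
Do: recast.asunit[1952; MiB; KiB]
See: 1998848

Answer: 2168-09-16
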